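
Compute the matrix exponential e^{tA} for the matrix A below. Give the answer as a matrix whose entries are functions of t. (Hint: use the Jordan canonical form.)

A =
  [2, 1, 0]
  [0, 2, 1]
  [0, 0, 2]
e^{tA} =
  [exp(2*t), t*exp(2*t), t^2*exp(2*t)/2]
  [0, exp(2*t), t*exp(2*t)]
  [0, 0, exp(2*t)]

Strategy: write A = P · J · P⁻¹ where J is a Jordan canonical form, so e^{tA} = P · e^{tJ} · P⁻¹, and e^{tJ} can be computed block-by-block.

A has Jordan form
J =
  [2, 1, 0]
  [0, 2, 1]
  [0, 0, 2]
(up to reordering of blocks).

Per-block formulas:
  For a 3×3 Jordan block J_3(2): exp(t · J_3(2)) = e^(2t)·(I + t·N + (t^2/2)·N^2), where N is the 3×3 nilpotent shift.

After assembling e^{tJ} and conjugating by P, we get:

e^{tA} =
  [exp(2*t), t*exp(2*t), t^2*exp(2*t)/2]
  [0, exp(2*t), t*exp(2*t)]
  [0, 0, exp(2*t)]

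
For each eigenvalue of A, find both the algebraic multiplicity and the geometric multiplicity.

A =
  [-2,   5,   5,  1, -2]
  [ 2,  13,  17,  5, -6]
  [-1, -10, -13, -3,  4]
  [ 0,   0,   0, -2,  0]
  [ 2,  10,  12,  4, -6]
λ = -2: alg = 5, geom = 3

Step 1 — factor the characteristic polynomial to read off the algebraic multiplicities:
  χ_A(x) = (x + 2)^5

Step 2 — compute geometric multiplicities via the rank-nullity identity g(λ) = n − rank(A − λI):
  rank(A − (-2)·I) = 2, so dim ker(A − (-2)·I) = n − 2 = 3

Summary:
  λ = -2: algebraic multiplicity = 5, geometric multiplicity = 3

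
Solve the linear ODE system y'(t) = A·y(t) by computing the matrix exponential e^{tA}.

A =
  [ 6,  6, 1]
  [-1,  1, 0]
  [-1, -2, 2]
e^{tA} =
  [t^2*exp(3*t) + 3*t*exp(3*t) + exp(3*t), 2*t^2*exp(3*t) + 6*t*exp(3*t), t^2*exp(3*t) + t*exp(3*t)]
  [-t^2*exp(3*t)/2 - t*exp(3*t), -t^2*exp(3*t) - 2*t*exp(3*t) + exp(3*t), -t^2*exp(3*t)/2]
  [-t*exp(3*t), -2*t*exp(3*t), -t*exp(3*t) + exp(3*t)]

Strategy: write A = P · J · P⁻¹ where J is a Jordan canonical form, so e^{tA} = P · e^{tJ} · P⁻¹, and e^{tJ} can be computed block-by-block.

A has Jordan form
J =
  [3, 1, 0]
  [0, 3, 1]
  [0, 0, 3]
(up to reordering of blocks).

Per-block formulas:
  For a 3×3 Jordan block J_3(3): exp(t · J_3(3)) = e^(3t)·(I + t·N + (t^2/2)·N^2), where N is the 3×3 nilpotent shift.

After assembling e^{tJ} and conjugating by P, we get:

e^{tA} =
  [t^2*exp(3*t) + 3*t*exp(3*t) + exp(3*t), 2*t^2*exp(3*t) + 6*t*exp(3*t), t^2*exp(3*t) + t*exp(3*t)]
  [-t^2*exp(3*t)/2 - t*exp(3*t), -t^2*exp(3*t) - 2*t*exp(3*t) + exp(3*t), -t^2*exp(3*t)/2]
  [-t*exp(3*t), -2*t*exp(3*t), -t*exp(3*t) + exp(3*t)]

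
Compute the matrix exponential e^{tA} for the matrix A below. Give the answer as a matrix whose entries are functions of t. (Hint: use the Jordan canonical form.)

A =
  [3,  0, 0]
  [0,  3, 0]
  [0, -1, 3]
e^{tA} =
  [exp(3*t), 0, 0]
  [0, exp(3*t), 0]
  [0, -t*exp(3*t), exp(3*t)]

Strategy: write A = P · J · P⁻¹ where J is a Jordan canonical form, so e^{tA} = P · e^{tJ} · P⁻¹, and e^{tJ} can be computed block-by-block.

A has Jordan form
J =
  [3, 1, 0]
  [0, 3, 0]
  [0, 0, 3]
(up to reordering of blocks).

Per-block formulas:
  For a 1×1 block at λ = 3: exp(t · [3]) = [e^(3t)].
  For a 2×2 Jordan block J_2(3): exp(t · J_2(3)) = e^(3t)·(I + t·N), where N is the 2×2 nilpotent shift.

After assembling e^{tJ} and conjugating by P, we get:

e^{tA} =
  [exp(3*t), 0, 0]
  [0, exp(3*t), 0]
  [0, -t*exp(3*t), exp(3*t)]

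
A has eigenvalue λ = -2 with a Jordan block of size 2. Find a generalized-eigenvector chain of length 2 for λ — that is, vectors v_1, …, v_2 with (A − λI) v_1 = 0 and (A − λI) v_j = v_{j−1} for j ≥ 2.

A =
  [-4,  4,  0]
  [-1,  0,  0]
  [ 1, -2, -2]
A Jordan chain for λ = -2 of length 2:
v_1 = (-2, -1, 1)ᵀ
v_2 = (1, 0, 0)ᵀ

Let N = A − (-2)·I. We want v_2 with N^2 v_2 = 0 but N^1 v_2 ≠ 0; then v_{j-1} := N · v_j for j = 2, …, 2.

Pick v_2 = (1, 0, 0)ᵀ.
Then v_1 = N · v_2 = (-2, -1, 1)ᵀ.

Sanity check: (A − (-2)·I) v_1 = (0, 0, 0)ᵀ = 0. ✓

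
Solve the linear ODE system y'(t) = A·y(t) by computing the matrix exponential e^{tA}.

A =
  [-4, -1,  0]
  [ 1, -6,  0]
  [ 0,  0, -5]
e^{tA} =
  [t*exp(-5*t) + exp(-5*t), -t*exp(-5*t), 0]
  [t*exp(-5*t), -t*exp(-5*t) + exp(-5*t), 0]
  [0, 0, exp(-5*t)]

Strategy: write A = P · J · P⁻¹ where J is a Jordan canonical form, so e^{tA} = P · e^{tJ} · P⁻¹, and e^{tJ} can be computed block-by-block.

A has Jordan form
J =
  [-5,  1,  0]
  [ 0, -5,  0]
  [ 0,  0, -5]
(up to reordering of blocks).

Per-block formulas:
  For a 2×2 Jordan block J_2(-5): exp(t · J_2(-5)) = e^(-5t)·(I + t·N), where N is the 2×2 nilpotent shift.
  For a 1×1 block at λ = -5: exp(t · [-5]) = [e^(-5t)].

After assembling e^{tJ} and conjugating by P, we get:

e^{tA} =
  [t*exp(-5*t) + exp(-5*t), -t*exp(-5*t), 0]
  [t*exp(-5*t), -t*exp(-5*t) + exp(-5*t), 0]
  [0, 0, exp(-5*t)]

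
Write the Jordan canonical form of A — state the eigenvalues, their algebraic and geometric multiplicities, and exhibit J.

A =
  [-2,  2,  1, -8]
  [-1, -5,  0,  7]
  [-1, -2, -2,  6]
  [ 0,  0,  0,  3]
J_3(-3) ⊕ J_1(3)

The characteristic polynomial is
  det(x·I − A) = x^4 + 6*x^3 - 54*x - 81 = (x - 3)*(x + 3)^3

Eigenvalues and multiplicities (the geometric multiplicity of λ is n − rank(A − λI), which equals the number of Jordan blocks for λ):
  λ = -3: algebraic multiplicity = 3, geometric multiplicity = 1
  λ = 3: algebraic multiplicity = 1, geometric multiplicity = 1

Determining the block sizes for each eigenvalue:
  λ = -3: one block (gm = 1), so the single block has size am = 3 → block sizes [3]
  λ = 3: one block (gm = 1), so the single block has size am = 1 → block sizes [1]

Assembling the blocks gives a Jordan form
J =
  [-3,  1,  0, 0]
  [ 0, -3,  1, 0]
  [ 0,  0, -3, 0]
  [ 0,  0,  0, 3]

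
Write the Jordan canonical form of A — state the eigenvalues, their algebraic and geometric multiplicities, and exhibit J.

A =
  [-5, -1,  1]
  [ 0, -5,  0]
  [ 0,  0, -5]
J_2(-5) ⊕ J_1(-5)

The characteristic polynomial is
  det(x·I − A) = x^3 + 15*x^2 + 75*x + 125 = (x + 5)^3

Eigenvalues and multiplicities (the geometric multiplicity of λ is n − rank(A − λI), which equals the number of Jordan blocks for λ):
  λ = -5: algebraic multiplicity = 3, geometric multiplicity = 2

Determining the block sizes for each eigenvalue:
  λ = -5: 2 blocks summing to 3 forces exactly one block of size 2 and the rest size 1 → block sizes [2, 1]

Assembling the blocks gives a Jordan form
J =
  [-5,  1,  0]
  [ 0, -5,  0]
  [ 0,  0, -5]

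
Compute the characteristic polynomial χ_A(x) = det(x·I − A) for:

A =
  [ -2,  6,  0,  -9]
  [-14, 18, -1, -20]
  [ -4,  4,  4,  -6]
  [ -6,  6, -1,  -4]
x^4 - 16*x^3 + 96*x^2 - 256*x + 256

Expanding det(x·I − A) (e.g. by cofactor expansion or by noting that A is similar to its Jordan form J, which has the same characteristic polynomial as A) gives
  χ_A(x) = x^4 - 16*x^3 + 96*x^2 - 256*x + 256
which factors as (x - 4)^4. The eigenvalues (with algebraic multiplicities) are λ = 4 with multiplicity 4.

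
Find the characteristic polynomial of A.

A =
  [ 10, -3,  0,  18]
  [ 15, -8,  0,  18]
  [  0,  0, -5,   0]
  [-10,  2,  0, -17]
x^4 + 20*x^3 + 150*x^2 + 500*x + 625

Expanding det(x·I − A) (e.g. by cofactor expansion or by noting that A is similar to its Jordan form J, which has the same characteristic polynomial as A) gives
  χ_A(x) = x^4 + 20*x^3 + 150*x^2 + 500*x + 625
which factors as (x + 5)^4. The eigenvalues (with algebraic multiplicities) are λ = -5 with multiplicity 4.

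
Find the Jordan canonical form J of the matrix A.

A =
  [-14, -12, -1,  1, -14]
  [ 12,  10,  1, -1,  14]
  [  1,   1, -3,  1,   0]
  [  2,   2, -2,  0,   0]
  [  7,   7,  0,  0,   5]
J_2(-2) ⊕ J_1(-2) ⊕ J_1(-1) ⊕ J_1(5)

The characteristic polynomial is
  det(x·I − A) = x^5 + 2*x^4 - 17*x^3 - 70*x^2 - 92*x - 40 = (x - 5)*(x + 1)*(x + 2)^3

Eigenvalues and multiplicities (the geometric multiplicity of λ is n − rank(A − λI), which equals the number of Jordan blocks for λ):
  λ = -2: algebraic multiplicity = 3, geometric multiplicity = 2
  λ = -1: algebraic multiplicity = 1, geometric multiplicity = 1
  λ = 5: algebraic multiplicity = 1, geometric multiplicity = 1

Determining the block sizes for each eigenvalue:
  λ = -2: 2 blocks summing to 3 forces exactly one block of size 2 and the rest size 1 → block sizes [2, 1]
  λ = -1: one block (gm = 1), so the single block has size am = 1 → block sizes [1]
  λ = 5: one block (gm = 1), so the single block has size am = 1 → block sizes [1]

Assembling the blocks gives a Jordan form
J =
  [-2,  1,  0,  0, 0]
  [ 0, -2,  0,  0, 0]
  [ 0,  0, -2,  0, 0]
  [ 0,  0,  0, -1, 0]
  [ 0,  0,  0,  0, 5]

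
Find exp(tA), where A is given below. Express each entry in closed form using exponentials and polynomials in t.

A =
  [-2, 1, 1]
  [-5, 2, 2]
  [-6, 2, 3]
e^{tA} =
  [-t^2*exp(t) - 3*t*exp(t) + exp(t), t*exp(t), t^2*exp(t)/2 + t*exp(t)]
  [-t^2*exp(t) - 5*t*exp(t), t*exp(t) + exp(t), t^2*exp(t)/2 + 2*t*exp(t)]
  [-2*t^2*exp(t) - 6*t*exp(t), 2*t*exp(t), t^2*exp(t) + 2*t*exp(t) + exp(t)]

Strategy: write A = P · J · P⁻¹ where J is a Jordan canonical form, so e^{tA} = P · e^{tJ} · P⁻¹, and e^{tJ} can be computed block-by-block.

A has Jordan form
J =
  [1, 1, 0]
  [0, 1, 1]
  [0, 0, 1]
(up to reordering of blocks).

Per-block formulas:
  For a 3×3 Jordan block J_3(1): exp(t · J_3(1)) = e^(1t)·(I + t·N + (t^2/2)·N^2), where N is the 3×3 nilpotent shift.

After assembling e^{tJ} and conjugating by P, we get:

e^{tA} =
  [-t^2*exp(t) - 3*t*exp(t) + exp(t), t*exp(t), t^2*exp(t)/2 + t*exp(t)]
  [-t^2*exp(t) - 5*t*exp(t), t*exp(t) + exp(t), t^2*exp(t)/2 + 2*t*exp(t)]
  [-2*t^2*exp(t) - 6*t*exp(t), 2*t*exp(t), t^2*exp(t) + 2*t*exp(t) + exp(t)]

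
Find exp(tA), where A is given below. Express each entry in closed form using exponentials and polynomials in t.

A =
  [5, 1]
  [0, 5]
e^{tA} =
  [exp(5*t), t*exp(5*t)]
  [0, exp(5*t)]

Strategy: write A = P · J · P⁻¹ where J is a Jordan canonical form, so e^{tA} = P · e^{tJ} · P⁻¹, and e^{tJ} can be computed block-by-block.

A has Jordan form
J =
  [5, 1]
  [0, 5]
(up to reordering of blocks).

Per-block formulas:
  For a 2×2 Jordan block J_2(5): exp(t · J_2(5)) = e^(5t)·(I + t·N), where N is the 2×2 nilpotent shift.

After assembling e^{tJ} and conjugating by P, we get:

e^{tA} =
  [exp(5*t), t*exp(5*t)]
  [0, exp(5*t)]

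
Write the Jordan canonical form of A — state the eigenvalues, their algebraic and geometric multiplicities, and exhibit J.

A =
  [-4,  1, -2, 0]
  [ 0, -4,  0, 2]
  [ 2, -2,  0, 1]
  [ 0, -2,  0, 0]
J_2(-2) ⊕ J_2(-2)

The characteristic polynomial is
  det(x·I − A) = x^4 + 8*x^3 + 24*x^2 + 32*x + 16 = (x + 2)^4

Eigenvalues and multiplicities (the geometric multiplicity of λ is n − rank(A − λI), which equals the number of Jordan blocks for λ):
  λ = -2: algebraic multiplicity = 4, geometric multiplicity = 2

Determining the block sizes for each eigenvalue:
  λ = -2: with am = 4 and gm = 2, the partition is not yet determined (e.g. several partitions of 4 into 2 parts exist). Let N = A − (-2)·I. Computing rank(N^1) = 2, rank(N^2) = 0; the number of blocks of size ≥ j is rank(N^{j−1}) − rank(N^j), giving [2, 2]. So we have 2 block(s) of size 2 → block sizes [2, 2]

Assembling the blocks gives a Jordan form
J =
  [-2,  1,  0,  0]
  [ 0, -2,  0,  0]
  [ 0,  0, -2,  1]
  [ 0,  0,  0, -2]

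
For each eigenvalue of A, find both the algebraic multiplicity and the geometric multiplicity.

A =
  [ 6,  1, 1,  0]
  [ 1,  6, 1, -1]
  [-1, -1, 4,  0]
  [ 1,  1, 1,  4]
λ = 5: alg = 4, geom = 2

Step 1 — factor the characteristic polynomial to read off the algebraic multiplicities:
  χ_A(x) = (x - 5)^4

Step 2 — compute geometric multiplicities via the rank-nullity identity g(λ) = n − rank(A − λI):
  rank(A − (5)·I) = 2, so dim ker(A − (5)·I) = n − 2 = 2

Summary:
  λ = 5: algebraic multiplicity = 4, geometric multiplicity = 2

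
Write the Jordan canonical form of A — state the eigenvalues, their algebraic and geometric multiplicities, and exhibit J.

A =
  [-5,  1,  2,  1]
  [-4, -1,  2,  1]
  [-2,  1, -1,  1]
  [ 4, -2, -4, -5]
J_3(-3) ⊕ J_1(-3)

The characteristic polynomial is
  det(x·I − A) = x^4 + 12*x^3 + 54*x^2 + 108*x + 81 = (x + 3)^4

Eigenvalues and multiplicities (the geometric multiplicity of λ is n − rank(A − λI), which equals the number of Jordan blocks for λ):
  λ = -3: algebraic multiplicity = 4, geometric multiplicity = 2

Determining the block sizes for each eigenvalue:
  λ = -3: with am = 4 and gm = 2, the partition is not yet determined (e.g. several partitions of 4 into 2 parts exist). Let N = A − (-3)·I. Computing rank(N^1) = 2, rank(N^2) = 1, rank(N^3) = 0; the number of blocks of size ≥ j is rank(N^{j−1}) − rank(N^j), giving [2, 1, 1]. So we have 1 block(s) of size 3, 1 block(s) of size 1 → block sizes [3, 1]

Assembling the blocks gives a Jordan form
J =
  [-3,  1,  0,  0]
  [ 0, -3,  1,  0]
  [ 0,  0, -3,  0]
  [ 0,  0,  0, -3]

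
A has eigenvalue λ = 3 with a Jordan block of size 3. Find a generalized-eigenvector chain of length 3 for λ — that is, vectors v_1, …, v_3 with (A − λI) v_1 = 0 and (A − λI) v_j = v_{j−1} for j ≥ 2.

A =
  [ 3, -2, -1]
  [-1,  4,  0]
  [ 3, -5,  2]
A Jordan chain for λ = 3 of length 3:
v_1 = (-1, -1, 2)ᵀ
v_2 = (0, -1, 3)ᵀ
v_3 = (1, 0, 0)ᵀ

Let N = A − (3)·I. We want v_3 with N^3 v_3 = 0 but N^2 v_3 ≠ 0; then v_{j-1} := N · v_j for j = 3, …, 2.

Pick v_3 = (1, 0, 0)ᵀ.
Then v_2 = N · v_3 = (0, -1, 3)ᵀ.
Then v_1 = N · v_2 = (-1, -1, 2)ᵀ.

Sanity check: (A − (3)·I) v_1 = (0, 0, 0)ᵀ = 0. ✓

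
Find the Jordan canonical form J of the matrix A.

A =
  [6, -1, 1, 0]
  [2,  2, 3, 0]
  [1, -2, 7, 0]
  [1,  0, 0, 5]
J_3(5) ⊕ J_1(5)

The characteristic polynomial is
  det(x·I − A) = x^4 - 20*x^3 + 150*x^2 - 500*x + 625 = (x - 5)^4

Eigenvalues and multiplicities (the geometric multiplicity of λ is n − rank(A − λI), which equals the number of Jordan blocks for λ):
  λ = 5: algebraic multiplicity = 4, geometric multiplicity = 2

Determining the block sizes for each eigenvalue:
  λ = 5: with am = 4 and gm = 2, the partition is not yet determined (e.g. several partitions of 4 into 2 parts exist). Let N = A − (5)·I. Computing rank(N^1) = 2, rank(N^2) = 1, rank(N^3) = 0; the number of blocks of size ≥ j is rank(N^{j−1}) − rank(N^j), giving [2, 1, 1]. So we have 1 block(s) of size 3, 1 block(s) of size 1 → block sizes [3, 1]

Assembling the blocks gives a Jordan form
J =
  [5, 1, 0, 0]
  [0, 5, 1, 0]
  [0, 0, 5, 0]
  [0, 0, 0, 5]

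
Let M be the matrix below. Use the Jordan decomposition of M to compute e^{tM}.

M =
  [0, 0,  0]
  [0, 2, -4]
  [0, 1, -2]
e^{tM} =
  [1, 0, 0]
  [0, 2*t + 1, -4*t]
  [0, t, 1 - 2*t]

Strategy: write M = P · J · P⁻¹ where J is a Jordan canonical form, so e^{tM} = P · e^{tJ} · P⁻¹, and e^{tJ} can be computed block-by-block.

M has Jordan form
J =
  [0, 1, 0]
  [0, 0, 0]
  [0, 0, 0]
(up to reordering of blocks).

Per-block formulas:
  For a 1×1 block at λ = 0: exp(t · [0]) = [e^(0t)].
  For a 2×2 Jordan block J_2(0): exp(t · J_2(0)) = e^(0t)·(I + t·N), where N is the 2×2 nilpotent shift.

After assembling e^{tJ} and conjugating by P, we get:

e^{tM} =
  [1, 0, 0]
  [0, 2*t + 1, -4*t]
  [0, t, 1 - 2*t]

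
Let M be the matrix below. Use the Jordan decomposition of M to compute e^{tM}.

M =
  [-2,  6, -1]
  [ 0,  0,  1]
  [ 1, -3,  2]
e^{tM} =
  [3*t^2/2 - 2*t + 1, -9*t^2/2 + 6*t, 3*t^2 - t]
  [t^2/2, 1 - 3*t^2/2, t^2 + t]
  [t, -3*t, 2*t + 1]

Strategy: write M = P · J · P⁻¹ where J is a Jordan canonical form, so e^{tM} = P · e^{tJ} · P⁻¹, and e^{tJ} can be computed block-by-block.

M has Jordan form
J =
  [0, 1, 0]
  [0, 0, 1]
  [0, 0, 0]
(up to reordering of blocks).

Per-block formulas:
  For a 3×3 Jordan block J_3(0): exp(t · J_3(0)) = e^(0t)·(I + t·N + (t^2/2)·N^2), where N is the 3×3 nilpotent shift.

After assembling e^{tJ} and conjugating by P, we get:

e^{tM} =
  [3*t^2/2 - 2*t + 1, -9*t^2/2 + 6*t, 3*t^2 - t]
  [t^2/2, 1 - 3*t^2/2, t^2 + t]
  [t, -3*t, 2*t + 1]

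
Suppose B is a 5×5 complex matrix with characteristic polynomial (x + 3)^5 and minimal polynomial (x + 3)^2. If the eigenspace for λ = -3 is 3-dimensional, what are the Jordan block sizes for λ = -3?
Block sizes for λ = -3: [2, 2, 1]

Step 1 — from the characteristic polynomial, algebraic multiplicity of λ = -3 is 5. From dim ker(B − (-3)·I) = 3, there are exactly 3 Jordan blocks for λ = -3.
Step 2 — from the minimal polynomial, the factor (x + 3)^2 tells us the largest block for λ = -3 has size 2.
Step 3 — with total size 5, 3 blocks, and largest block 2, the block sizes (in nonincreasing order) are [2, 2, 1].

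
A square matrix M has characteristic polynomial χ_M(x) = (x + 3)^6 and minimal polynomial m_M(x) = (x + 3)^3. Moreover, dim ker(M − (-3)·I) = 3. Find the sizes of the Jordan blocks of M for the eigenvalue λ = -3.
Block sizes for λ = -3: [3, 2, 1]

Step 1 — from the characteristic polynomial, algebraic multiplicity of λ = -3 is 6. From dim ker(M − (-3)·I) = 3, there are exactly 3 Jordan blocks for λ = -3.
Step 2 — from the minimal polynomial, the factor (x + 3)^3 tells us the largest block for λ = -3 has size 3.
Step 3 — with total size 6, 3 blocks, and largest block 3, the block sizes (in nonincreasing order) are [3, 2, 1].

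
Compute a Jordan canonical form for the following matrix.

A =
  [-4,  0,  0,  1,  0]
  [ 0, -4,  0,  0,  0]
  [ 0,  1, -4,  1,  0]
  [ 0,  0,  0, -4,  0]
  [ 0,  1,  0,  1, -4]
J_2(-4) ⊕ J_2(-4) ⊕ J_1(-4)

The characteristic polynomial is
  det(x·I − A) = x^5 + 20*x^4 + 160*x^3 + 640*x^2 + 1280*x + 1024 = (x + 4)^5

Eigenvalues and multiplicities (the geometric multiplicity of λ is n − rank(A − λI), which equals the number of Jordan blocks for λ):
  λ = -4: algebraic multiplicity = 5, geometric multiplicity = 3

Determining the block sizes for each eigenvalue:
  λ = -4: with am = 5 and gm = 3, the partition is not yet determined (e.g. several partitions of 5 into 3 parts exist). Let N = A − (-4)·I. Computing rank(N^1) = 2, rank(N^2) = 0; the number of blocks of size ≥ j is rank(N^{j−1}) − rank(N^j), giving [3, 2]. So we have 2 block(s) of size 2, 1 block(s) of size 1 → block sizes [2, 2, 1]

Assembling the blocks gives a Jordan form
J =
  [-4,  1,  0,  0,  0]
  [ 0, -4,  0,  0,  0]
  [ 0,  0, -4,  1,  0]
  [ 0,  0,  0, -4,  0]
  [ 0,  0,  0,  0, -4]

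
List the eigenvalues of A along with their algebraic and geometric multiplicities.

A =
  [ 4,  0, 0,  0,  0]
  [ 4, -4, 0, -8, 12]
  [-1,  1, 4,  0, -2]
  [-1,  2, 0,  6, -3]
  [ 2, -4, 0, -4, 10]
λ = 4: alg = 5, geom = 3

Step 1 — factor the characteristic polynomial to read off the algebraic multiplicities:
  χ_A(x) = (x - 4)^5

Step 2 — compute geometric multiplicities via the rank-nullity identity g(λ) = n − rank(A − λI):
  rank(A − (4)·I) = 2, so dim ker(A − (4)·I) = n − 2 = 3

Summary:
  λ = 4: algebraic multiplicity = 5, geometric multiplicity = 3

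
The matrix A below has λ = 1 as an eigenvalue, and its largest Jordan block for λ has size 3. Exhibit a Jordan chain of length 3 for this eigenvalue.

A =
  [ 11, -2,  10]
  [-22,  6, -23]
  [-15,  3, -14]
A Jordan chain for λ = 1 of length 3:
v_1 = (-6, 15, 9)ᵀ
v_2 = (10, -22, -15)ᵀ
v_3 = (1, 0, 0)ᵀ

Let N = A − (1)·I. We want v_3 with N^3 v_3 = 0 but N^2 v_3 ≠ 0; then v_{j-1} := N · v_j for j = 3, …, 2.

Pick v_3 = (1, 0, 0)ᵀ.
Then v_2 = N · v_3 = (10, -22, -15)ᵀ.
Then v_1 = N · v_2 = (-6, 15, 9)ᵀ.

Sanity check: (A − (1)·I) v_1 = (0, 0, 0)ᵀ = 0. ✓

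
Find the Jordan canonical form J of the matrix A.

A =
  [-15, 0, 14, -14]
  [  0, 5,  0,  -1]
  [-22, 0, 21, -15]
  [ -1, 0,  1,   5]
J_1(-1) ⊕ J_1(5) ⊕ J_2(6)

The characteristic polynomial is
  det(x·I − A) = x^4 - 16*x^3 + 79*x^2 - 84*x - 180 = (x - 6)^2*(x - 5)*(x + 1)

Eigenvalues and multiplicities (the geometric multiplicity of λ is n − rank(A − λI), which equals the number of Jordan blocks for λ):
  λ = -1: algebraic multiplicity = 1, geometric multiplicity = 1
  λ = 5: algebraic multiplicity = 1, geometric multiplicity = 1
  λ = 6: algebraic multiplicity = 2, geometric multiplicity = 1

Determining the block sizes for each eigenvalue:
  λ = -1: one block (gm = 1), so the single block has size am = 1 → block sizes [1]
  λ = 5: one block (gm = 1), so the single block has size am = 1 → block sizes [1]
  λ = 6: one block (gm = 1), so the single block has size am = 2 → block sizes [2]

Assembling the blocks gives a Jordan form
J =
  [-1, 0, 0, 0]
  [ 0, 5, 0, 0]
  [ 0, 0, 6, 1]
  [ 0, 0, 0, 6]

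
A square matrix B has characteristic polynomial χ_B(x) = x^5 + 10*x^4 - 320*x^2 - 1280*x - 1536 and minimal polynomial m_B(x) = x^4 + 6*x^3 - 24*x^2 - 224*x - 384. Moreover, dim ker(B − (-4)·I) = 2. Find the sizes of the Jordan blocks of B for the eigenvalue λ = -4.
Block sizes for λ = -4: [3, 1]

Step 1 — from the characteristic polynomial, algebraic multiplicity of λ = -4 is 4. From dim ker(B − (-4)·I) = 2, there are exactly 2 Jordan blocks for λ = -4.
Step 2 — from the minimal polynomial, the factor (x + 4)^3 tells us the largest block for λ = -4 has size 3.
Step 3 — with total size 4, 2 blocks, and largest block 3, the block sizes (in nonincreasing order) are [3, 1].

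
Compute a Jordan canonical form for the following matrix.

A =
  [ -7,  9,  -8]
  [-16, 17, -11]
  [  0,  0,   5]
J_3(5)

The characteristic polynomial is
  det(x·I − A) = x^3 - 15*x^2 + 75*x - 125 = (x - 5)^3

Eigenvalues and multiplicities (the geometric multiplicity of λ is n − rank(A − λI), which equals the number of Jordan blocks for λ):
  λ = 5: algebraic multiplicity = 3, geometric multiplicity = 1

Determining the block sizes for each eigenvalue:
  λ = 5: one block (gm = 1), so the single block has size am = 3 → block sizes [3]

Assembling the blocks gives a Jordan form
J =
  [5, 1, 0]
  [0, 5, 1]
  [0, 0, 5]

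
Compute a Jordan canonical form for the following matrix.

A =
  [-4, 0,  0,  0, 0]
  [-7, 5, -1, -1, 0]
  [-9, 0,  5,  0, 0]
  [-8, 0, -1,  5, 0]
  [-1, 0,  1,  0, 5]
J_1(-4) ⊕ J_3(5) ⊕ J_1(5)

The characteristic polynomial is
  det(x·I − A) = x^5 - 16*x^4 + 70*x^3 + 100*x^2 - 1375*x + 2500 = (x - 5)^4*(x + 4)

Eigenvalues and multiplicities (the geometric multiplicity of λ is n − rank(A − λI), which equals the number of Jordan blocks for λ):
  λ = -4: algebraic multiplicity = 1, geometric multiplicity = 1
  λ = 5: algebraic multiplicity = 4, geometric multiplicity = 2

Determining the block sizes for each eigenvalue:
  λ = -4: one block (gm = 1), so the single block has size am = 1 → block sizes [1]
  λ = 5: with am = 4 and gm = 2, the partition is not yet determined (e.g. several partitions of 4 into 2 parts exist). Let N = A − (5)·I. Computing rank(N^1) = 3, rank(N^2) = 2, rank(N^3) = 1; the number of blocks of size ≥ j is rank(N^{j−1}) − rank(N^j), giving [2, 1, 1]. So we have 1 block(s) of size 3, 1 block(s) of size 1 → block sizes [3, 1]

Assembling the blocks gives a Jordan form
J =
  [-4, 0, 0, 0, 0]
  [ 0, 5, 1, 0, 0]
  [ 0, 0, 5, 1, 0]
  [ 0, 0, 0, 5, 0]
  [ 0, 0, 0, 0, 5]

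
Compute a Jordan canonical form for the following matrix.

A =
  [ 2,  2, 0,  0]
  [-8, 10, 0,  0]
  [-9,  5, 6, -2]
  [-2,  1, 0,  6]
J_2(6) ⊕ J_2(6)

The characteristic polynomial is
  det(x·I − A) = x^4 - 24*x^3 + 216*x^2 - 864*x + 1296 = (x - 6)^4

Eigenvalues and multiplicities (the geometric multiplicity of λ is n − rank(A − λI), which equals the number of Jordan blocks for λ):
  λ = 6: algebraic multiplicity = 4, geometric multiplicity = 2

Determining the block sizes for each eigenvalue:
  λ = 6: with am = 4 and gm = 2, the partition is not yet determined (e.g. several partitions of 4 into 2 parts exist). Let N = A − (6)·I. Computing rank(N^1) = 2, rank(N^2) = 0; the number of blocks of size ≥ j is rank(N^{j−1}) − rank(N^j), giving [2, 2]. So we have 2 block(s) of size 2 → block sizes [2, 2]

Assembling the blocks gives a Jordan form
J =
  [6, 1, 0, 0]
  [0, 6, 0, 0]
  [0, 0, 6, 1]
  [0, 0, 0, 6]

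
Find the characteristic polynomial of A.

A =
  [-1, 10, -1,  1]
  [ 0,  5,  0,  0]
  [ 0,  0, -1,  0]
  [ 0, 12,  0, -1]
x^4 - 2*x^3 - 12*x^2 - 14*x - 5

Expanding det(x·I − A) (e.g. by cofactor expansion or by noting that A is similar to its Jordan form J, which has the same characteristic polynomial as A) gives
  χ_A(x) = x^4 - 2*x^3 - 12*x^2 - 14*x - 5
which factors as (x - 5)*(x + 1)^3. The eigenvalues (with algebraic multiplicities) are λ = -1 with multiplicity 3, λ = 5 with multiplicity 1.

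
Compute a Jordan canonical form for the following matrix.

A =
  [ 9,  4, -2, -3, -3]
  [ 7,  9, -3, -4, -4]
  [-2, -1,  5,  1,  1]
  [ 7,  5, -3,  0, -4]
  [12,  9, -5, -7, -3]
J_2(4) ⊕ J_2(4) ⊕ J_1(4)

The characteristic polynomial is
  det(x·I − A) = x^5 - 20*x^4 + 160*x^3 - 640*x^2 + 1280*x - 1024 = (x - 4)^5

Eigenvalues and multiplicities (the geometric multiplicity of λ is n − rank(A − λI), which equals the number of Jordan blocks for λ):
  λ = 4: algebraic multiplicity = 5, geometric multiplicity = 3

Determining the block sizes for each eigenvalue:
  λ = 4: with am = 5 and gm = 3, the partition is not yet determined (e.g. several partitions of 5 into 3 parts exist). Let N = A − (4)·I. Computing rank(N^1) = 2, rank(N^2) = 0; the number of blocks of size ≥ j is rank(N^{j−1}) − rank(N^j), giving [3, 2]. So we have 2 block(s) of size 2, 1 block(s) of size 1 → block sizes [2, 2, 1]

Assembling the blocks gives a Jordan form
J =
  [4, 1, 0, 0, 0]
  [0, 4, 0, 0, 0]
  [0, 0, 4, 1, 0]
  [0, 0, 0, 4, 0]
  [0, 0, 0, 0, 4]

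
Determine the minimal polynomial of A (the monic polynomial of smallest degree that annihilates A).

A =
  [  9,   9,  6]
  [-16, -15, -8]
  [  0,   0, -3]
x^2 + 6*x + 9

The characteristic polynomial is χ_A(x) = (x + 3)^3, so the eigenvalues are known. The minimal polynomial is
  m_A(x) = Π_λ (x − λ)^{k_λ}
where k_λ is the size of the *largest* Jordan block for λ (equivalently, the smallest k with (A − λI)^k v = 0 for every generalised eigenvector v of λ).

  λ = -3: largest Jordan block has size 2, contributing (x + 3)^2

So m_A(x) = (x + 3)^2 = x^2 + 6*x + 9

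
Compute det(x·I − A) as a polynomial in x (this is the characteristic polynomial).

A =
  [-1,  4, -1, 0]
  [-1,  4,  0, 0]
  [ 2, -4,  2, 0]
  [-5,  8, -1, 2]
x^4 - 7*x^3 + 18*x^2 - 20*x + 8

Expanding det(x·I − A) (e.g. by cofactor expansion or by noting that A is similar to its Jordan form J, which has the same characteristic polynomial as A) gives
  χ_A(x) = x^4 - 7*x^3 + 18*x^2 - 20*x + 8
which factors as (x - 2)^3*(x - 1). The eigenvalues (with algebraic multiplicities) are λ = 1 with multiplicity 1, λ = 2 with multiplicity 3.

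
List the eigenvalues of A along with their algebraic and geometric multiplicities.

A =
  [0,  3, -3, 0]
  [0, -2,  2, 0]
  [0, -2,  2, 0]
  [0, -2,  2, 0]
λ = 0: alg = 4, geom = 3

Step 1 — factor the characteristic polynomial to read off the algebraic multiplicities:
  χ_A(x) = x^4

Step 2 — compute geometric multiplicities via the rank-nullity identity g(λ) = n − rank(A − λI):
  rank(A − (0)·I) = 1, so dim ker(A − (0)·I) = n − 1 = 3

Summary:
  λ = 0: algebraic multiplicity = 4, geometric multiplicity = 3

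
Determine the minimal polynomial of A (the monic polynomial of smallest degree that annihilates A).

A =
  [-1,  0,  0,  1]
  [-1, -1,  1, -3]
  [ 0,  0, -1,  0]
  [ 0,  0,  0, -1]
x^3 + 3*x^2 + 3*x + 1

The characteristic polynomial is χ_A(x) = (x + 1)^4, so the eigenvalues are known. The minimal polynomial is
  m_A(x) = Π_λ (x − λ)^{k_λ}
where k_λ is the size of the *largest* Jordan block for λ (equivalently, the smallest k with (A − λI)^k v = 0 for every generalised eigenvector v of λ).

  λ = -1: largest Jordan block has size 3, contributing (x + 1)^3

So m_A(x) = (x + 1)^3 = x^3 + 3*x^2 + 3*x + 1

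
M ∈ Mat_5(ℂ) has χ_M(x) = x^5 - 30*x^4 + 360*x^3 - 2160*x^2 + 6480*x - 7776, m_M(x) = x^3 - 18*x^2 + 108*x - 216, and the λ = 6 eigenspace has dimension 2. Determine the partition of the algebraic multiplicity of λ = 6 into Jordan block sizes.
Block sizes for λ = 6: [3, 2]

Step 1 — from the characteristic polynomial, algebraic multiplicity of λ = 6 is 5. From dim ker(M − (6)·I) = 2, there are exactly 2 Jordan blocks for λ = 6.
Step 2 — from the minimal polynomial, the factor (x − 6)^3 tells us the largest block for λ = 6 has size 3.
Step 3 — with total size 5, 2 blocks, and largest block 3, the block sizes (in nonincreasing order) are [3, 2].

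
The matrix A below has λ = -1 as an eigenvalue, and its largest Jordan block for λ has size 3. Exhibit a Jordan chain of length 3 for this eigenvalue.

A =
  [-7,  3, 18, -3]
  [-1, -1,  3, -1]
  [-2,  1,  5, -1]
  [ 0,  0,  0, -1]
A Jordan chain for λ = -1 of length 3:
v_1 = (-3, 0, -1, 0)ᵀ
v_2 = (-6, -1, -2, 0)ᵀ
v_3 = (1, 0, 0, 0)ᵀ

Let N = A − (-1)·I. We want v_3 with N^3 v_3 = 0 but N^2 v_3 ≠ 0; then v_{j-1} := N · v_j for j = 3, …, 2.

Pick v_3 = (1, 0, 0, 0)ᵀ.
Then v_2 = N · v_3 = (-6, -1, -2, 0)ᵀ.
Then v_1 = N · v_2 = (-3, 0, -1, 0)ᵀ.

Sanity check: (A − (-1)·I) v_1 = (0, 0, 0, 0)ᵀ = 0. ✓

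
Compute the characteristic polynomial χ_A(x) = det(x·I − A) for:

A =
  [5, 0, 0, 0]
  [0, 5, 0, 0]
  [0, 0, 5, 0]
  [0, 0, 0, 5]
x^4 - 20*x^3 + 150*x^2 - 500*x + 625

Expanding det(x·I − A) (e.g. by cofactor expansion or by noting that A is similar to its Jordan form J, which has the same characteristic polynomial as A) gives
  χ_A(x) = x^4 - 20*x^3 + 150*x^2 - 500*x + 625
which factors as (x - 5)^4. The eigenvalues (with algebraic multiplicities) are λ = 5 with multiplicity 4.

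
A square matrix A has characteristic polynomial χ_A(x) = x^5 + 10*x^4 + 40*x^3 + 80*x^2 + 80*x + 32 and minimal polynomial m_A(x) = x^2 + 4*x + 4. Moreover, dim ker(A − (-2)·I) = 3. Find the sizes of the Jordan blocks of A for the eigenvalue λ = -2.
Block sizes for λ = -2: [2, 2, 1]

Step 1 — from the characteristic polynomial, algebraic multiplicity of λ = -2 is 5. From dim ker(A − (-2)·I) = 3, there are exactly 3 Jordan blocks for λ = -2.
Step 2 — from the minimal polynomial, the factor (x + 2)^2 tells us the largest block for λ = -2 has size 2.
Step 3 — with total size 5, 3 blocks, and largest block 2, the block sizes (in nonincreasing order) are [2, 2, 1].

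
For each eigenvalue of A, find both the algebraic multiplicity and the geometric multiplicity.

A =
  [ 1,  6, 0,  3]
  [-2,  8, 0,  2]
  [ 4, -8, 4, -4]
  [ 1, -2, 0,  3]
λ = 4: alg = 4, geom = 3

Step 1 — factor the characteristic polynomial to read off the algebraic multiplicities:
  χ_A(x) = (x - 4)^4

Step 2 — compute geometric multiplicities via the rank-nullity identity g(λ) = n − rank(A − λI):
  rank(A − (4)·I) = 1, so dim ker(A − (4)·I) = n − 1 = 3

Summary:
  λ = 4: algebraic multiplicity = 4, geometric multiplicity = 3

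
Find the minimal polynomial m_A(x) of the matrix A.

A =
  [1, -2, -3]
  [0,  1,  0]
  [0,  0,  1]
x^2 - 2*x + 1

The characteristic polynomial is χ_A(x) = (x - 1)^3, so the eigenvalues are known. The minimal polynomial is
  m_A(x) = Π_λ (x − λ)^{k_λ}
where k_λ is the size of the *largest* Jordan block for λ (equivalently, the smallest k with (A − λI)^k v = 0 for every generalised eigenvector v of λ).

  λ = 1: largest Jordan block has size 2, contributing (x − 1)^2

So m_A(x) = (x - 1)^2 = x^2 - 2*x + 1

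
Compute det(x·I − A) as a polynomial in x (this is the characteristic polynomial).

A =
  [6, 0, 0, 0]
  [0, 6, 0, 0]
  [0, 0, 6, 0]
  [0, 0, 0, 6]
x^4 - 24*x^3 + 216*x^2 - 864*x + 1296

Expanding det(x·I − A) (e.g. by cofactor expansion or by noting that A is similar to its Jordan form J, which has the same characteristic polynomial as A) gives
  χ_A(x) = x^4 - 24*x^3 + 216*x^2 - 864*x + 1296
which factors as (x - 6)^4. The eigenvalues (with algebraic multiplicities) are λ = 6 with multiplicity 4.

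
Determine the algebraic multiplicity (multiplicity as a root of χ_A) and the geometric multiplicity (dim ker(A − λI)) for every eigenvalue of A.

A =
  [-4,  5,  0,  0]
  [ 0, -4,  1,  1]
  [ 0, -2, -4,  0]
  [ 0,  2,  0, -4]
λ = -4: alg = 4, geom = 2

Step 1 — factor the characteristic polynomial to read off the algebraic multiplicities:
  χ_A(x) = (x + 4)^4

Step 2 — compute geometric multiplicities via the rank-nullity identity g(λ) = n − rank(A − λI):
  rank(A − (-4)·I) = 2, so dim ker(A − (-4)·I) = n − 2 = 2

Summary:
  λ = -4: algebraic multiplicity = 4, geometric multiplicity = 2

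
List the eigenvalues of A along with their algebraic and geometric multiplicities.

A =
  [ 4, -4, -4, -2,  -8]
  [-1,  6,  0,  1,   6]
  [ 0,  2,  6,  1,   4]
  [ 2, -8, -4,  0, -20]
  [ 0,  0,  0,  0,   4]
λ = 4: alg = 5, geom = 3

Step 1 — factor the characteristic polynomial to read off the algebraic multiplicities:
  χ_A(x) = (x - 4)^5

Step 2 — compute geometric multiplicities via the rank-nullity identity g(λ) = n − rank(A − λI):
  rank(A − (4)·I) = 2, so dim ker(A − (4)·I) = n − 2 = 3

Summary:
  λ = 4: algebraic multiplicity = 5, geometric multiplicity = 3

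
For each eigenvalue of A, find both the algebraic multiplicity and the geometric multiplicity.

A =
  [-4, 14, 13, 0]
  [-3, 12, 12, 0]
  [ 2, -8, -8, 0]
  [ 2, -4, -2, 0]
λ = 0: alg = 4, geom = 2

Step 1 — factor the characteristic polynomial to read off the algebraic multiplicities:
  χ_A(x) = x^4

Step 2 — compute geometric multiplicities via the rank-nullity identity g(λ) = n − rank(A − λI):
  rank(A − (0)·I) = 2, so dim ker(A − (0)·I) = n − 2 = 2

Summary:
  λ = 0: algebraic multiplicity = 4, geometric multiplicity = 2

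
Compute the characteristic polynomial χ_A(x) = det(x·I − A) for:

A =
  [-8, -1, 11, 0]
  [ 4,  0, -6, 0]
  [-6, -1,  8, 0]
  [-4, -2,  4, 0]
x^4

Expanding det(x·I − A) (e.g. by cofactor expansion or by noting that A is similar to its Jordan form J, which has the same characteristic polynomial as A) gives
  χ_A(x) = x^4
which factors as x^4. The eigenvalues (with algebraic multiplicities) are λ = 0 with multiplicity 4.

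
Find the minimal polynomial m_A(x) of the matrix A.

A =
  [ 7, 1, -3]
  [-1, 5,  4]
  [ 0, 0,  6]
x^3 - 18*x^2 + 108*x - 216

The characteristic polynomial is χ_A(x) = (x - 6)^3, so the eigenvalues are known. The minimal polynomial is
  m_A(x) = Π_λ (x − λ)^{k_λ}
where k_λ is the size of the *largest* Jordan block for λ (equivalently, the smallest k with (A − λI)^k v = 0 for every generalised eigenvector v of λ).

  λ = 6: largest Jordan block has size 3, contributing (x − 6)^3

So m_A(x) = (x - 6)^3 = x^3 - 18*x^2 + 108*x - 216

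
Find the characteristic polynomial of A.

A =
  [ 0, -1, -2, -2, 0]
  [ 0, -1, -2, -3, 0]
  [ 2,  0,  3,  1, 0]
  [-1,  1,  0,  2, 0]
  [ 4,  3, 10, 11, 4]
x^5 - 8*x^4 + 22*x^3 - 28*x^2 + 17*x - 4

Expanding det(x·I − A) (e.g. by cofactor expansion or by noting that A is similar to its Jordan form J, which has the same characteristic polynomial as A) gives
  χ_A(x) = x^5 - 8*x^4 + 22*x^3 - 28*x^2 + 17*x - 4
which factors as (x - 4)*(x - 1)^4. The eigenvalues (with algebraic multiplicities) are λ = 1 with multiplicity 4, λ = 4 with multiplicity 1.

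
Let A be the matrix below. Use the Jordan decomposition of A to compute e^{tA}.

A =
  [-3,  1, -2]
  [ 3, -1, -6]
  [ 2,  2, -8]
e^{tA} =
  [t*exp(-4*t) + exp(-4*t), t*exp(-4*t), -2*t*exp(-4*t)]
  [3*t*exp(-4*t), 3*t*exp(-4*t) + exp(-4*t), -6*t*exp(-4*t)]
  [2*t*exp(-4*t), 2*t*exp(-4*t), -4*t*exp(-4*t) + exp(-4*t)]

Strategy: write A = P · J · P⁻¹ where J is a Jordan canonical form, so e^{tA} = P · e^{tJ} · P⁻¹, and e^{tJ} can be computed block-by-block.

A has Jordan form
J =
  [-4,  1,  0]
  [ 0, -4,  0]
  [ 0,  0, -4]
(up to reordering of blocks).

Per-block formulas:
  For a 1×1 block at λ = -4: exp(t · [-4]) = [e^(-4t)].
  For a 2×2 Jordan block J_2(-4): exp(t · J_2(-4)) = e^(-4t)·(I + t·N), where N is the 2×2 nilpotent shift.

After assembling e^{tJ} and conjugating by P, we get:

e^{tA} =
  [t*exp(-4*t) + exp(-4*t), t*exp(-4*t), -2*t*exp(-4*t)]
  [3*t*exp(-4*t), 3*t*exp(-4*t) + exp(-4*t), -6*t*exp(-4*t)]
  [2*t*exp(-4*t), 2*t*exp(-4*t), -4*t*exp(-4*t) + exp(-4*t)]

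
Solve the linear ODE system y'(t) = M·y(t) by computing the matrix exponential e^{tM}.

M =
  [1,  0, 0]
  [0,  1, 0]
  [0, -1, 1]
e^{tM} =
  [exp(t), 0, 0]
  [0, exp(t), 0]
  [0, -t*exp(t), exp(t)]

Strategy: write M = P · J · P⁻¹ where J is a Jordan canonical form, so e^{tM} = P · e^{tJ} · P⁻¹, and e^{tJ} can be computed block-by-block.

M has Jordan form
J =
  [1, 1, 0]
  [0, 1, 0]
  [0, 0, 1]
(up to reordering of blocks).

Per-block formulas:
  For a 1×1 block at λ = 1: exp(t · [1]) = [e^(1t)].
  For a 2×2 Jordan block J_2(1): exp(t · J_2(1)) = e^(1t)·(I + t·N), where N is the 2×2 nilpotent shift.

After assembling e^{tJ} and conjugating by P, we get:

e^{tM} =
  [exp(t), 0, 0]
  [0, exp(t), 0]
  [0, -t*exp(t), exp(t)]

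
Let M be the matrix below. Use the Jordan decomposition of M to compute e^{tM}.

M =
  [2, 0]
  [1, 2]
e^{tM} =
  [exp(2*t), 0]
  [t*exp(2*t), exp(2*t)]

Strategy: write M = P · J · P⁻¹ where J is a Jordan canonical form, so e^{tM} = P · e^{tJ} · P⁻¹, and e^{tJ} can be computed block-by-block.

M has Jordan form
J =
  [2, 1]
  [0, 2]
(up to reordering of blocks).

Per-block formulas:
  For a 2×2 Jordan block J_2(2): exp(t · J_2(2)) = e^(2t)·(I + t·N), where N is the 2×2 nilpotent shift.

After assembling e^{tJ} and conjugating by P, we get:

e^{tM} =
  [exp(2*t), 0]
  [t*exp(2*t), exp(2*t)]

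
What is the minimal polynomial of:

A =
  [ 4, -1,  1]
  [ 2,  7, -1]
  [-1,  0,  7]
x^3 - 18*x^2 + 108*x - 216

The characteristic polynomial is χ_A(x) = (x - 6)^3, so the eigenvalues are known. The minimal polynomial is
  m_A(x) = Π_λ (x − λ)^{k_λ}
where k_λ is the size of the *largest* Jordan block for λ (equivalently, the smallest k with (A − λI)^k v = 0 for every generalised eigenvector v of λ).

  λ = 6: largest Jordan block has size 3, contributing (x − 6)^3

So m_A(x) = (x - 6)^3 = x^3 - 18*x^2 + 108*x - 216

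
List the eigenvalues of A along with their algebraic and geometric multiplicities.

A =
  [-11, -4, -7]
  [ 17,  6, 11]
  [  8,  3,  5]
λ = 0: alg = 3, geom = 1

Step 1 — factor the characteristic polynomial to read off the algebraic multiplicities:
  χ_A(x) = x^3

Step 2 — compute geometric multiplicities via the rank-nullity identity g(λ) = n − rank(A − λI):
  rank(A − (0)·I) = 2, so dim ker(A − (0)·I) = n − 2 = 1

Summary:
  λ = 0: algebraic multiplicity = 3, geometric multiplicity = 1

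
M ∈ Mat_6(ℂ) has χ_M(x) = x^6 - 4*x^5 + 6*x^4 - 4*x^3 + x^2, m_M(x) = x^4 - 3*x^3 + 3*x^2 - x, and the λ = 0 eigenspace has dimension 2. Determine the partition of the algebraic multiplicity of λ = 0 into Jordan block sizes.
Block sizes for λ = 0: [1, 1]

Step 1 — from the characteristic polynomial, algebraic multiplicity of λ = 0 is 2. From dim ker(M − (0)·I) = 2, there are exactly 2 Jordan blocks for λ = 0.
Step 2 — from the minimal polynomial, the factor (x − 0) tells us the largest block for λ = 0 has size 1.
Step 3 — with total size 2, 2 blocks, and largest block 1, the block sizes (in nonincreasing order) are [1, 1].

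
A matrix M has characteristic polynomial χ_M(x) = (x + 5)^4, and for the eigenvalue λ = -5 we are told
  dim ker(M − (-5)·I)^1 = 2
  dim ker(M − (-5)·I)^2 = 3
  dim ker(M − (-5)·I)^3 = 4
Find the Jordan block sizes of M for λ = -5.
Block sizes for λ = -5: [3, 1]

From the dimensions of kernels of powers, the number of Jordan blocks of size at least j is d_j − d_{j−1} where d_j = dim ker(N^j) (with d_0 = 0). Computing the differences gives [2, 1, 1].
The number of blocks of size exactly k is (#blocks of size ≥ k) − (#blocks of size ≥ k + 1), so the partition is: 1 block(s) of size 1, 1 block(s) of size 3.
In nonincreasing order the block sizes are [3, 1].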